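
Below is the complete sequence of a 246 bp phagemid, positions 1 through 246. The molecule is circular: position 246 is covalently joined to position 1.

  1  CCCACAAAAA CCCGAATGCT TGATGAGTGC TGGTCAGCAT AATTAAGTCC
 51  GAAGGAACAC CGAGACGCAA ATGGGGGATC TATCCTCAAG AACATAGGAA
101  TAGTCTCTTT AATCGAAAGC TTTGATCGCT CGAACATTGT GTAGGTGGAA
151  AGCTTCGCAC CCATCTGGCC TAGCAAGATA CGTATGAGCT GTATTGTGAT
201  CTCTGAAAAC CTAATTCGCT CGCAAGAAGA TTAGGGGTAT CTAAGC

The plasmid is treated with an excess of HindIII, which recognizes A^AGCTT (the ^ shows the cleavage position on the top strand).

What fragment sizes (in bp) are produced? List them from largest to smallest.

213, 33 bp

HindIII sites (AAGCTT) start at positions 117, 150.
HindIII cuts after the first base of each site, so after positions 117, 150.
Circular molecule, 2 cuts → 2 fragments:
  118–150 → 33 bp
  151–246 then 1–117 → 96 + 117 = 213 bp
Sorted largest to smallest: 213, 33 bp.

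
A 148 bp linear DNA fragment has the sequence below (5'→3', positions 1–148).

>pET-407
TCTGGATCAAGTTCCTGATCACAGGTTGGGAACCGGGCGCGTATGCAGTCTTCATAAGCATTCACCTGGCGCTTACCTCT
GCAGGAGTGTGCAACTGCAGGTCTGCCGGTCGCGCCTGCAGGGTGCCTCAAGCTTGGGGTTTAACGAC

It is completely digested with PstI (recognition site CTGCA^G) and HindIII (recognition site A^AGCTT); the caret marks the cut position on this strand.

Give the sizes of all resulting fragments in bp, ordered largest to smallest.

83, 21, 18, 16, 10 bp

PstI sites (CTGCAG) start at positions 79, 95, 116.
PstI cuts after base 5 of each site (before the last base), so after positions 83, 99, 120.
The HindIII site (AAGCTT) starts at position 130.
HindIII cuts after the first base of each site, so after position 130.
Combined cut positions: 83, 99, 120, 130.
Linear molecule, 4 cuts → 5 fragments:
  1–83 → 83 bp
  84–99 → 16 bp
  100–120 → 21 bp
  121–130 → 10 bp
  131–148 → 18 bp
Sorted largest to smallest: 83, 21, 18, 16, 10 bp.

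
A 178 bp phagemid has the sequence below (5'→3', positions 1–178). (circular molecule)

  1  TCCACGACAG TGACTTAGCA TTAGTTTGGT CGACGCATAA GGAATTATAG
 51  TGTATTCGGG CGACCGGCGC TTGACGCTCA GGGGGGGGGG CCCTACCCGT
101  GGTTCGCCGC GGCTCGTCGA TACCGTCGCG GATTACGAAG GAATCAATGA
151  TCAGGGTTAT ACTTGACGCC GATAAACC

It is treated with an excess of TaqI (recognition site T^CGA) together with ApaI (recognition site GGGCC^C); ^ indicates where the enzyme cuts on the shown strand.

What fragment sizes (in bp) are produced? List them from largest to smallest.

91, 62, 25 bp

TaqI sites (TCGA) start at positions 30, 117.
TaqI cuts after the first base of each site, so after positions 30, 117.
The ApaI site (GGGCCC) starts at position 88.
ApaI cuts after base 5 of each site (before the last base), so after position 92.
Combined cut positions: 30, 92, 117.
Circular molecule, 3 cuts → 3 fragments:
  31–92 → 62 bp
  93–117 → 25 bp
  118–178 then 1–30 → 61 + 30 = 91 bp
Sorted largest to smallest: 91, 62, 25 bp.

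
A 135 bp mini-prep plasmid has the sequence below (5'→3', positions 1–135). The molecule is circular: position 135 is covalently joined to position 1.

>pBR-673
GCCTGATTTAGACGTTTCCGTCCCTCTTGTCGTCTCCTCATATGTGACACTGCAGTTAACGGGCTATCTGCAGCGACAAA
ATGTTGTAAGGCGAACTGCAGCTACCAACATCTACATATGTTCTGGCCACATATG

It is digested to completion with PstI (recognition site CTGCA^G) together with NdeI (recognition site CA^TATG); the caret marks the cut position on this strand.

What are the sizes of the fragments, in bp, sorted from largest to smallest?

44, 28, 18, 16, 15, 14 bp

PstI sites (CTGCAG) start at positions 50, 68, 96.
PstI cuts after base 5 of each site (before the last base), so after positions 54, 72, 100.
NdeI sites (CATATG) start at positions 39, 115, 130.
NdeI cuts after base 2 of each site, so after positions 40, 116, 131.
Combined cut positions: 40, 54, 72, 100, 116, 131.
Circular molecule, 6 cuts → 6 fragments:
  41–54 → 14 bp
  55–72 → 18 bp
  73–100 → 28 bp
  101–116 → 16 bp
  117–131 → 15 bp
  132–135 then 1–40 → 4 + 40 = 44 bp
Sorted largest to smallest: 44, 28, 18, 16, 15, 14 bp.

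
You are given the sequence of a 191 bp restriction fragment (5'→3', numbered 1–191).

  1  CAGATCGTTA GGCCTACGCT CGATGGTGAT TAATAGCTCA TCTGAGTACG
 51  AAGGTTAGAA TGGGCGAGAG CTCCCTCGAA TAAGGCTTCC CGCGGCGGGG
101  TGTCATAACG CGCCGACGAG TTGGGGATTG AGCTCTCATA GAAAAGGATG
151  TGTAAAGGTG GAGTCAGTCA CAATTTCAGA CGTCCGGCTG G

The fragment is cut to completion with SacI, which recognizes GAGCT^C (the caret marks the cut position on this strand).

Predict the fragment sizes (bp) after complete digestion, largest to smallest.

72, 62, 57 bp

SacI sites (GAGCTC) start at positions 68, 130.
SacI cuts after base 5 of each site (before the last base), so after positions 72, 134.
Linear molecule, 2 cuts → 3 fragments:
  1–72 → 72 bp
  73–134 → 62 bp
  135–191 → 57 bp
Sorted largest to smallest: 72, 62, 57 bp.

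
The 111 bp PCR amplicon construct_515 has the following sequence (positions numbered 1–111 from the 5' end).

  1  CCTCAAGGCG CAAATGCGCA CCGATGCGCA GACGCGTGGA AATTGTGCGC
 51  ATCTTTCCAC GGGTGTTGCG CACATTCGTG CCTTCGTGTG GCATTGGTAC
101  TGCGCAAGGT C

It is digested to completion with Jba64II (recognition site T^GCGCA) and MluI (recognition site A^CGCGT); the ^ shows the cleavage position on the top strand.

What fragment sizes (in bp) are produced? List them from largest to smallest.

34, 21, 15, 14, 10, 10, 7 bp

Jba64II sites (TGCGCA) start at positions 15, 25, 46, 67, 101.
Jba64II cuts after the first base of each site, so after positions 15, 25, 46, 67, 101.
The MluI site (ACGCGT) starts at position 32.
MluI cuts after the first base of each site, so after position 32.
Combined cut positions: 15, 25, 32, 46, 67, 101.
Linear molecule, 6 cuts → 7 fragments:
  1–15 → 15 bp
  16–25 → 10 bp
  26–32 → 7 bp
  33–46 → 14 bp
  47–67 → 21 bp
  68–101 → 34 bp
  102–111 → 10 bp
Sorted largest to smallest: 34, 21, 15, 14, 10, 10, 7 bp.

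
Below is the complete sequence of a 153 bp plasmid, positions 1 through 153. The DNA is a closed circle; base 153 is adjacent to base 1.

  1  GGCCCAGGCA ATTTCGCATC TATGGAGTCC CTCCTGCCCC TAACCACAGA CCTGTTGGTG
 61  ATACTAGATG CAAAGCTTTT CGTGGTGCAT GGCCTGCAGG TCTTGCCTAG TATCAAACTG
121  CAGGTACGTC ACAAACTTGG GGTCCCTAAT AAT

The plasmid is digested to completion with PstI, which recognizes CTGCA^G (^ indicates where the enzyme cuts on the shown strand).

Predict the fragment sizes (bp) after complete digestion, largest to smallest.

PstI sites (CTGCAG) start at positions 94, 118.
PstI cuts after base 5 of each site (before the last base), so after positions 98, 122.
Circular molecule, 2 cuts → 2 fragments:
  99–122 → 24 bp
  123–153 then 1–98 → 31 + 98 = 129 bp
Sorted largest to smallest: 129, 24 bp.

129, 24 bp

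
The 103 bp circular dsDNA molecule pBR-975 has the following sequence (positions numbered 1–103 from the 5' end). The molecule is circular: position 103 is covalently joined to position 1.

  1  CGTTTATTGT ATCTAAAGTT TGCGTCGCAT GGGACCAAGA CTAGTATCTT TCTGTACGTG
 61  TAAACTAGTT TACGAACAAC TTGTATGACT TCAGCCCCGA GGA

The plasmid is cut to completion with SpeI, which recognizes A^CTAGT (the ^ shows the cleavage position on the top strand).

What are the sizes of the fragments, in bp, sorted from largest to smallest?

SpeI sites (ACTAGT) start at positions 40, 64.
SpeI cuts after the first base of each site, so after positions 40, 64.
Circular molecule, 2 cuts → 2 fragments:
  41–64 → 24 bp
  65–103 then 1–40 → 39 + 40 = 79 bp
Sorted largest to smallest: 79, 24 bp.

79, 24 bp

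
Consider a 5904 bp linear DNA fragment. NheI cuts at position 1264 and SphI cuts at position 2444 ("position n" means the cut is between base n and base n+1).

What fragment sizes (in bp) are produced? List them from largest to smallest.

3460, 1264, 1180 bp

Combined cut positions (sorted): 1264, 2444.
Linear molecule, 2 cuts → 3 fragments:
  1264 − 0 = 1264 bp
  2444 − 1264 = 1180 bp
  5904 − 2444 = 3460 bp
Sorted largest to smallest: 3460, 1264, 1180 bp.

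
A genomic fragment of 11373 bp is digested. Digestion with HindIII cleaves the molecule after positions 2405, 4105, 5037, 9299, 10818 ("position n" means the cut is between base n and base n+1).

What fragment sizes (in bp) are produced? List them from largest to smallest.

4262, 2405, 1700, 1519, 932, 555 bp

Linear molecule, 5 cuts → 6 fragments:
  2405 − 0 = 2405 bp
  4105 − 2405 = 1700 bp
  5037 − 4105 = 932 bp
  9299 − 5037 = 4262 bp
  10818 − 9299 = 1519 bp
  11373 − 10818 = 555 bp
Sorted largest to smallest: 4262, 2405, 1700, 1519, 932, 555 bp.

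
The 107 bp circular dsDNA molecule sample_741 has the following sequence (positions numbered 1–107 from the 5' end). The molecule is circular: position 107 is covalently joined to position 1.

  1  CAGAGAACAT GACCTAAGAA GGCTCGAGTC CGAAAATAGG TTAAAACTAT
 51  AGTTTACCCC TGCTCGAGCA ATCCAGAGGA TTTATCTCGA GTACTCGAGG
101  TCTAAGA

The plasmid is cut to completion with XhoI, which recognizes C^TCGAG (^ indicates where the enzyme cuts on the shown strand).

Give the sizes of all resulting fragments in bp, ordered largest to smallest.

40, 36, 23, 8 bp

XhoI sites (CTCGAG) start at positions 23, 63, 86, 94.
XhoI cuts after the first base of each site, so after positions 23, 63, 86, 94.
Circular molecule, 4 cuts → 4 fragments:
  24–63 → 40 bp
  64–86 → 23 bp
  87–94 → 8 bp
  95–107 then 1–23 → 13 + 23 = 36 bp
Sorted largest to smallest: 40, 36, 23, 8 bp.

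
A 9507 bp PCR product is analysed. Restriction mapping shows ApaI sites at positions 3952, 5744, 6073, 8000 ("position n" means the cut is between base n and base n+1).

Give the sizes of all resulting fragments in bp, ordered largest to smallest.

3952, 1927, 1792, 1507, 329 bp

Linear molecule, 4 cuts → 5 fragments:
  3952 − 0 = 3952 bp
  5744 − 3952 = 1792 bp
  6073 − 5744 = 329 bp
  8000 − 6073 = 1927 bp
  9507 − 8000 = 1507 bp
Sorted largest to smallest: 3952, 1927, 1792, 1507, 329 bp.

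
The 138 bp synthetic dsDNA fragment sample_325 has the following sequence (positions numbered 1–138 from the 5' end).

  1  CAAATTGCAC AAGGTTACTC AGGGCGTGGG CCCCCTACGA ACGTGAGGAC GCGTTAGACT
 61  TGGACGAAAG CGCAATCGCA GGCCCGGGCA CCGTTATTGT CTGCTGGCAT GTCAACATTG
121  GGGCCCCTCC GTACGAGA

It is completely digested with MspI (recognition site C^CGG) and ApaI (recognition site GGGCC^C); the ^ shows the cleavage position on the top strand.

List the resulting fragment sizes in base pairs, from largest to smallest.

52, 41, 32, 13 bp

The MspI site (CCGG) starts at position 84.
MspI cuts after the first base of each site, so after position 84.
ApaI sites (GGGCCC) start at positions 28, 121.
ApaI cuts after base 5 of each site (before the last base), so after positions 32, 125.
Combined cut positions: 32, 84, 125.
Linear molecule, 3 cuts → 4 fragments:
  1–32 → 32 bp
  33–84 → 52 bp
  85–125 → 41 bp
  126–138 → 13 bp
Sorted largest to smallest: 52, 41, 32, 13 bp.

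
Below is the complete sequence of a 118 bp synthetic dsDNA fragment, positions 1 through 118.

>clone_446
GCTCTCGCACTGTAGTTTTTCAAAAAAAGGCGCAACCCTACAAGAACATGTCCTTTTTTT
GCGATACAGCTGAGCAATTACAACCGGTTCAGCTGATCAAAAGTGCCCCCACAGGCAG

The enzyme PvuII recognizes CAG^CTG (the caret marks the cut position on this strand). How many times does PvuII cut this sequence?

CAGCTG occurs starting at positions 67, 90.
PvuII cuts at 2 sites.

2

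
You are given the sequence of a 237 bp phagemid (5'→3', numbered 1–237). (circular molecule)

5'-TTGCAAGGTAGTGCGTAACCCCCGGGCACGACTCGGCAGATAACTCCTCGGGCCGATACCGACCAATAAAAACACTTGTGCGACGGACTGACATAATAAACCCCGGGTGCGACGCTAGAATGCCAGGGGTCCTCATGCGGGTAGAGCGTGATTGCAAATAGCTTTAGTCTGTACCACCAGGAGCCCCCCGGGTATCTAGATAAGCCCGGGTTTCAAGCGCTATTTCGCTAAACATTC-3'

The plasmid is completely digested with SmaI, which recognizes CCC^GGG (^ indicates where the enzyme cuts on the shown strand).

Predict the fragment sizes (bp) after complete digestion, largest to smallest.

SmaI sites (CCCGGG) start at positions 21, 102, 187, 205.
SmaI cuts after base 3 of each site, so after positions 23, 104, 189, 207.
Circular molecule, 4 cuts → 4 fragments:
  24–104 → 81 bp
  105–189 → 85 bp
  190–207 → 18 bp
  208–237 then 1–23 → 30 + 23 = 53 bp
Sorted largest to smallest: 85, 81, 53, 18 bp.

85, 81, 53, 18 bp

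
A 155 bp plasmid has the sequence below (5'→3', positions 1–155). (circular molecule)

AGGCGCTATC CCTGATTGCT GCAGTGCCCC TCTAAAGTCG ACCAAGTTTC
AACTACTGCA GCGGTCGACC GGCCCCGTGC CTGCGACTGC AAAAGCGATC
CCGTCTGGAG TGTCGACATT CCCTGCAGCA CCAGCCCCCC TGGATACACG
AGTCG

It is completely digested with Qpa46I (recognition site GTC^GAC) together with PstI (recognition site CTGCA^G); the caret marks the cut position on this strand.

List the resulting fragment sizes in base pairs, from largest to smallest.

Qpa46I sites (GTCGAC) start at positions 37, 64, 112.
Qpa46I cuts after base 3 of each site, so after positions 39, 66, 114.
PstI sites (CTGCAG) start at positions 19, 56, 123.
PstI cuts after base 5 of each site (before the last base), so after positions 23, 60, 127.
Combined cut positions: 23, 39, 60, 66, 114, 127.
Circular molecule, 6 cuts → 6 fragments:
  24–39 → 16 bp
  40–60 → 21 bp
  61–66 → 6 bp
  67–114 → 48 bp
  115–127 → 13 bp
  128–155 then 1–23 → 28 + 23 = 51 bp
Sorted largest to smallest: 51, 48, 21, 16, 13, 6 bp.

51, 48, 21, 16, 13, 6 bp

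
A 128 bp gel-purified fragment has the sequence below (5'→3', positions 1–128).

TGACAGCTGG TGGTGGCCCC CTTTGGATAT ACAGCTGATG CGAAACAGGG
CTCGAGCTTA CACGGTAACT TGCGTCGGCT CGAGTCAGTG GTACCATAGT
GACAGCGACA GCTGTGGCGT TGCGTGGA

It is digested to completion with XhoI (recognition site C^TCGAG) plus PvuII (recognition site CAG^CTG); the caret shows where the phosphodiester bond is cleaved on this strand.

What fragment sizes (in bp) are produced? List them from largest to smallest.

XhoI sites (CTCGAG) start at positions 51, 79.
XhoI cuts after the first base of each site, so after positions 51, 79.
PvuII sites (CAGCTG) start at positions 4, 32, 109.
PvuII cuts after base 3 of each site, so after positions 6, 34, 111.
Combined cut positions: 6, 34, 51, 79, 111.
Linear molecule, 5 cuts → 6 fragments:
  1–6 → 6 bp
  7–34 → 28 bp
  35–51 → 17 bp
  52–79 → 28 bp
  80–111 → 32 bp
  112–128 → 17 bp
Sorted largest to smallest: 32, 28, 28, 17, 17, 6 bp.

32, 28, 28, 17, 17, 6 bp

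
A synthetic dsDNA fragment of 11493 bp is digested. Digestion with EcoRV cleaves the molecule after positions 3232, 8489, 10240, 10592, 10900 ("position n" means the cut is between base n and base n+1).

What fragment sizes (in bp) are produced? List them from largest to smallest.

Linear molecule, 5 cuts → 6 fragments:
  3232 − 0 = 3232 bp
  8489 − 3232 = 5257 bp
  10240 − 8489 = 1751 bp
  10592 − 10240 = 352 bp
  10900 − 10592 = 308 bp
  11493 − 10900 = 593 bp
Sorted largest to smallest: 5257, 3232, 1751, 593, 352, 308 bp.

5257, 3232, 1751, 593, 352, 308 bp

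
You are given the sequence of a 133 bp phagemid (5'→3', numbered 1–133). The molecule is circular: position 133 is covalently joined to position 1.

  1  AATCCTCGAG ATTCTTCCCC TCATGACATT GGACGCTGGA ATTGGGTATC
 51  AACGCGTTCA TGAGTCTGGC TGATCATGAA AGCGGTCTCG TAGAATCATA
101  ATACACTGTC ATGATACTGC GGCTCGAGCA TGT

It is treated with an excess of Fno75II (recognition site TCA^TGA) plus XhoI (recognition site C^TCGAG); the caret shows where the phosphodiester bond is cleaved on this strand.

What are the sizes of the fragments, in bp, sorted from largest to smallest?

Fno75II sites (TCATGA) start at positions 21, 58, 74, 109.
Fno75II cuts after base 3 of each site, so after positions 23, 60, 76, 111.
XhoI sites (CTCGAG) start at positions 5, 123.
XhoI cuts after the first base of each site, so after positions 5, 123.
Combined cut positions: 5, 23, 60, 76, 111, 123.
Circular molecule, 6 cuts → 6 fragments:
  6–23 → 18 bp
  24–60 → 37 bp
  61–76 → 16 bp
  77–111 → 35 bp
  112–123 → 12 bp
  124–133 then 1–5 → 10 + 5 = 15 bp
Sorted largest to smallest: 37, 35, 18, 16, 15, 12 bp.

37, 35, 18, 16, 15, 12 bp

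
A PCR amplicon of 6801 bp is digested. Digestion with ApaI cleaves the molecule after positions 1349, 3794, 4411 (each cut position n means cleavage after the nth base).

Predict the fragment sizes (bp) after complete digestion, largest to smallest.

2445, 2390, 1349, 617 bp

Linear molecule, 3 cuts → 4 fragments:
  1349 − 0 = 1349 bp
  3794 − 1349 = 2445 bp
  4411 − 3794 = 617 bp
  6801 − 4411 = 2390 bp
Sorted largest to smallest: 2445, 2390, 1349, 617 bp.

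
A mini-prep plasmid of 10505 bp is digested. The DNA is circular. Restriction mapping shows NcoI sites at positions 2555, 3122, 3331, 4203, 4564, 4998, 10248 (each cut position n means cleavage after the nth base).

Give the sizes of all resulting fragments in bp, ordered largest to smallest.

5250, 2812, 872, 567, 434, 361, 209 bp

Circular molecule, 7 cuts → 7 fragments:
  3122 − 2555 = 567 bp
  3331 − 3122 = 209 bp
  4203 − 3331 = 872 bp
  4564 − 4203 = 361 bp
  4998 − 4564 = 434 bp
  10248 − 4998 = 5250 bp
  wrap: 10505 − 10248 + 2555 = 2812 bp
Sorted largest to smallest: 5250, 2812, 872, 567, 434, 361, 209 bp.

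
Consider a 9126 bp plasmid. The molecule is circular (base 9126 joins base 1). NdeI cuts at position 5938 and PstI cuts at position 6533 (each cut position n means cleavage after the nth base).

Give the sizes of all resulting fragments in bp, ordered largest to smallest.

8531, 595 bp

Combined cut positions (sorted): 5938, 6533.
Circular molecule, 2 cuts → 2 fragments:
  6533 − 5938 = 595 bp
  wrap: 9126 − 6533 + 5938 = 8531 bp
Sorted largest to smallest: 8531, 595 bp.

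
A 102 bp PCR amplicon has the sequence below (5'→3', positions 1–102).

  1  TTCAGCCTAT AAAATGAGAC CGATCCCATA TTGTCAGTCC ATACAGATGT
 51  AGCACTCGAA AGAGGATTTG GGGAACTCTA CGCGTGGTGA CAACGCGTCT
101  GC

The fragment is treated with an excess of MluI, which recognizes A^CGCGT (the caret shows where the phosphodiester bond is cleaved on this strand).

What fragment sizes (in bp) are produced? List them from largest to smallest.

80, 13, 9 bp

MluI sites (ACGCGT) start at positions 80, 93.
MluI cuts after the first base of each site, so after positions 80, 93.
Linear molecule, 2 cuts → 3 fragments:
  1–80 → 80 bp
  81–93 → 13 bp
  94–102 → 9 bp
Sorted largest to smallest: 80, 13, 9 bp.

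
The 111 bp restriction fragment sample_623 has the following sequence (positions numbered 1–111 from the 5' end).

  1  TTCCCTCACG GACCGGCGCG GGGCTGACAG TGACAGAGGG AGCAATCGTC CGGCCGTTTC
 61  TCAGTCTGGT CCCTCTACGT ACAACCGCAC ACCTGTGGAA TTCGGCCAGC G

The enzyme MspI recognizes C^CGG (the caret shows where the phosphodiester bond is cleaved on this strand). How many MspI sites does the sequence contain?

2

CCGG occurs starting at positions 13, 50.
MspI cuts at 2 sites.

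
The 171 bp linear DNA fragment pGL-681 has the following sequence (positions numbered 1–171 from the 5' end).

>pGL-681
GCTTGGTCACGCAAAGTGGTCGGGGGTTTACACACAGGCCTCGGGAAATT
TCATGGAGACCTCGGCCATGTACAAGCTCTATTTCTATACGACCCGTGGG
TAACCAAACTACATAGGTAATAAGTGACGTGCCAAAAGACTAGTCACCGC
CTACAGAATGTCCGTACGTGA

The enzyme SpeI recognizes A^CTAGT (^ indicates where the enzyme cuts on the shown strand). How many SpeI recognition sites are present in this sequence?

ACTAGT occurs starting at position 139.
SpeI cuts at 1 site.

1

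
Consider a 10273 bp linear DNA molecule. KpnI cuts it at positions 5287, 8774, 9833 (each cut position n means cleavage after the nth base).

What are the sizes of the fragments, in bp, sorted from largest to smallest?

Linear molecule, 3 cuts → 4 fragments:
  5287 − 0 = 5287 bp
  8774 − 5287 = 3487 bp
  9833 − 8774 = 1059 bp
  10273 − 9833 = 440 bp
Sorted largest to smallest: 5287, 3487, 1059, 440 bp.

5287, 3487, 1059, 440 bp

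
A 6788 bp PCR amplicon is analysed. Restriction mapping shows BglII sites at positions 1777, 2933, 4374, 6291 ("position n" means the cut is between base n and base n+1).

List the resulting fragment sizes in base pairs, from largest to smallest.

1917, 1777, 1441, 1156, 497 bp

Linear molecule, 4 cuts → 5 fragments:
  1777 − 0 = 1777 bp
  2933 − 1777 = 1156 bp
  4374 − 2933 = 1441 bp
  6291 − 4374 = 1917 bp
  6788 − 6291 = 497 bp
Sorted largest to smallest: 1917, 1777, 1441, 1156, 497 bp.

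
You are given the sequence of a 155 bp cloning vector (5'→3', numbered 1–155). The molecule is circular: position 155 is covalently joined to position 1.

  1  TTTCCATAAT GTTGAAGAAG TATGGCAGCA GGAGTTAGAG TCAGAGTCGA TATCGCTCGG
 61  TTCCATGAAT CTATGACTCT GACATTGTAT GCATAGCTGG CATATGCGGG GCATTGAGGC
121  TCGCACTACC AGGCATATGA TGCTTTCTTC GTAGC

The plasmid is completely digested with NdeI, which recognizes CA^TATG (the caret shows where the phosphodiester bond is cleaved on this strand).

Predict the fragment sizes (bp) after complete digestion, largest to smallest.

122, 33 bp

NdeI sites (CATATG) start at positions 101, 134.
NdeI cuts after base 2 of each site, so after positions 102, 135.
Circular molecule, 2 cuts → 2 fragments:
  103–135 → 33 bp
  136–155 then 1–102 → 20 + 102 = 122 bp
Sorted largest to smallest: 122, 33 bp.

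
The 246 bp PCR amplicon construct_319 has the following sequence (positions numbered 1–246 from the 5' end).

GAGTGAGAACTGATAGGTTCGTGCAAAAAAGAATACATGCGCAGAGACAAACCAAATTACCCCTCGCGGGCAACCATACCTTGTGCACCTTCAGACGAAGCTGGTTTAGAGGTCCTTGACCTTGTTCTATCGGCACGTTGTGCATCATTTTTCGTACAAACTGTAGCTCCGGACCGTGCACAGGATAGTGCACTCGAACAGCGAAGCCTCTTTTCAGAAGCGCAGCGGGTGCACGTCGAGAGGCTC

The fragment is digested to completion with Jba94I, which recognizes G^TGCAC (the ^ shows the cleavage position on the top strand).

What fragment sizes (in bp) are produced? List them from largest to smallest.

93, 83, 41, 17, 12 bp

Jba94I sites (GTGCAC) start at positions 83, 176, 188, 229.
Jba94I cuts after the first base of each site, so after positions 83, 176, 188, 229.
Linear molecule, 4 cuts → 5 fragments:
  1–83 → 83 bp
  84–176 → 93 bp
  177–188 → 12 bp
  189–229 → 41 bp
  230–246 → 17 bp
Sorted largest to smallest: 93, 83, 41, 17, 12 bp.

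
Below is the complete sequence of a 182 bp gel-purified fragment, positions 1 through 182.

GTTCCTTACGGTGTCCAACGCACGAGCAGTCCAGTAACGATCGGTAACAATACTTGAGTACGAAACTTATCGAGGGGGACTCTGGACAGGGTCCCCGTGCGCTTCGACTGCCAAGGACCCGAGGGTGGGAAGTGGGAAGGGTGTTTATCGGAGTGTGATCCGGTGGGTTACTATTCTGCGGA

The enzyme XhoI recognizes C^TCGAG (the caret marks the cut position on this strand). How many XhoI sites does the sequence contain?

No occurrence of CTCGAG is present in the sequence.
XhoI does not cut: 0 sites.

0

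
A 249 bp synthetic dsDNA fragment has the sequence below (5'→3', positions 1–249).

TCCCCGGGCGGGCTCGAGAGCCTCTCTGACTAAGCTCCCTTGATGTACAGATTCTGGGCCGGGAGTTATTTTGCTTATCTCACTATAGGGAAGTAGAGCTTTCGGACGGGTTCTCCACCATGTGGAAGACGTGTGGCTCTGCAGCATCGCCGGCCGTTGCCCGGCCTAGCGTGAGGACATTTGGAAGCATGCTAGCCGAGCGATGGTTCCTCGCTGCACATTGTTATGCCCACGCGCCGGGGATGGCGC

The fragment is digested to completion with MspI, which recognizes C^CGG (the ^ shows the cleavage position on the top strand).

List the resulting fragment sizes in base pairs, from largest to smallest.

MspI sites (CCGG) start at positions 4, 59, 150, 161, 237.
MspI cuts after the first base of each site, so after positions 4, 59, 150, 161, 237.
Linear molecule, 5 cuts → 6 fragments:
  1–4 → 4 bp
  5–59 → 55 bp
  60–150 → 91 bp
  151–161 → 11 bp
  162–237 → 76 bp
  238–249 → 12 bp
Sorted largest to smallest: 91, 76, 55, 12, 11, 4 bp.

91, 76, 55, 12, 11, 4 bp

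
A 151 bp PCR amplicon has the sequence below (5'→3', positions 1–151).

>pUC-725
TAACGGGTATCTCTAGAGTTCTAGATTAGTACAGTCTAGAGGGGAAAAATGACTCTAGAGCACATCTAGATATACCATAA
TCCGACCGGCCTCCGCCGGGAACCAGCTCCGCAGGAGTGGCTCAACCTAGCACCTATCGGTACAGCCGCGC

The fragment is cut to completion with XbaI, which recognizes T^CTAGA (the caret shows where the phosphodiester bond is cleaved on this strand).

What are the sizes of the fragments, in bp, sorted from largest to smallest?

XbaI sites (TCTAGA) start at positions 12, 20, 35, 54, 65.
XbaI cuts after the first base of each site, so after positions 12, 20, 35, 54, 65.
Linear molecule, 5 cuts → 6 fragments:
  1–12 → 12 bp
  13–20 → 8 bp
  21–35 → 15 bp
  36–54 → 19 bp
  55–65 → 11 bp
  66–151 → 86 bp
Sorted largest to smallest: 86, 19, 15, 12, 11, 8 bp.

86, 19, 15, 12, 11, 8 bp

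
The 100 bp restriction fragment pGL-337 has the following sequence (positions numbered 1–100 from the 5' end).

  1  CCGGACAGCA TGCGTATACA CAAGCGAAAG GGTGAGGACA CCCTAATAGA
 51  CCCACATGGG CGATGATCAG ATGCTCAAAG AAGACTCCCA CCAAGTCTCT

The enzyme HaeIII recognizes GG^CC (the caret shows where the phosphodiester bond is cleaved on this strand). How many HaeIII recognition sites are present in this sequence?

0

No occurrence of GGCC is present in the sequence.
HaeIII does not cut: 0 sites.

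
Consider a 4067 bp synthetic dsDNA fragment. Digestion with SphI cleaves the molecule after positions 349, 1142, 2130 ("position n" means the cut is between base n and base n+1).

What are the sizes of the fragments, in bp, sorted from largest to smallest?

Linear molecule, 3 cuts → 4 fragments:
  349 − 0 = 349 bp
  1142 − 349 = 793 bp
  2130 − 1142 = 988 bp
  4067 − 2130 = 1937 bp
Sorted largest to smallest: 1937, 988, 793, 349 bp.

1937, 988, 793, 349 bp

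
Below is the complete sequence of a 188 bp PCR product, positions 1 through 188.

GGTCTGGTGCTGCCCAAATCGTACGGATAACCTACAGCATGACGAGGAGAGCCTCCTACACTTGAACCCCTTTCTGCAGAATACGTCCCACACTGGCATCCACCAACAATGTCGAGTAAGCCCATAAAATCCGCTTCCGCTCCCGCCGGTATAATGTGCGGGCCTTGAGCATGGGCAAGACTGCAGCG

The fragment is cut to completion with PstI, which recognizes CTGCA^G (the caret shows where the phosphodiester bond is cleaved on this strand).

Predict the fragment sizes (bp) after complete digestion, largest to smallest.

107, 78, 3 bp

PstI sites (CTGCAG) start at positions 74, 181.
PstI cuts after base 5 of each site (before the last base), so after positions 78, 185.
Linear molecule, 2 cuts → 3 fragments:
  1–78 → 78 bp
  79–185 → 107 bp
  186–188 → 3 bp
Sorted largest to smallest: 107, 78, 3 bp.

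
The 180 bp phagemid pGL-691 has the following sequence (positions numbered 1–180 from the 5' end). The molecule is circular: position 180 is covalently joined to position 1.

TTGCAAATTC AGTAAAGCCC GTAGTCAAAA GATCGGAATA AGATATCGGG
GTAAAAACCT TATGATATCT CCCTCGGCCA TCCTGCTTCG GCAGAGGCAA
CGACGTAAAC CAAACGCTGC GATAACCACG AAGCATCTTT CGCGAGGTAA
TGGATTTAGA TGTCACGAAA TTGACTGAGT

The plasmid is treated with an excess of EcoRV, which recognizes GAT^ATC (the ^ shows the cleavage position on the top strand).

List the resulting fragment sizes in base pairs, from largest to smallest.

158, 22 bp

EcoRV sites (GATATC) start at positions 42, 64.
EcoRV cuts after base 3 of each site, so after positions 44, 66.
Circular molecule, 2 cuts → 2 fragments:
  45–66 → 22 bp
  67–180 then 1–44 → 114 + 44 = 158 bp
Sorted largest to smallest: 158, 22 bp.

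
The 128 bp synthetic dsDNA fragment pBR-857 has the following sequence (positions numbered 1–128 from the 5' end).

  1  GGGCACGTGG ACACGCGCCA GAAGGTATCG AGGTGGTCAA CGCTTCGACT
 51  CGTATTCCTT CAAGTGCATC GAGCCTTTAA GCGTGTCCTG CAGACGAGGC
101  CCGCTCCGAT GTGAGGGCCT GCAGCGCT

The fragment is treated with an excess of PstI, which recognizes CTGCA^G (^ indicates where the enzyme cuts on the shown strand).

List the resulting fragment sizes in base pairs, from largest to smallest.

PstI sites (CTGCAG) start at positions 88, 119.
PstI cuts after base 5 of each site (before the last base), so after positions 92, 123.
Linear molecule, 2 cuts → 3 fragments:
  1–92 → 92 bp
  93–123 → 31 bp
  124–128 → 5 bp
Sorted largest to smallest: 92, 31, 5 bp.

92, 31, 5 bp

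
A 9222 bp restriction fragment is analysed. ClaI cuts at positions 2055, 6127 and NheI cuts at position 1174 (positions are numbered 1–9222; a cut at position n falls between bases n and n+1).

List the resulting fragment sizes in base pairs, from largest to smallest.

Combined cut positions (sorted): 1174, 2055, 6127.
Linear molecule, 3 cuts → 4 fragments:
  1174 − 0 = 1174 bp
  2055 − 1174 = 881 bp
  6127 − 2055 = 4072 bp
  9222 − 6127 = 3095 bp
Sorted largest to smallest: 4072, 3095, 1174, 881 bp.

4072, 3095, 1174, 881 bp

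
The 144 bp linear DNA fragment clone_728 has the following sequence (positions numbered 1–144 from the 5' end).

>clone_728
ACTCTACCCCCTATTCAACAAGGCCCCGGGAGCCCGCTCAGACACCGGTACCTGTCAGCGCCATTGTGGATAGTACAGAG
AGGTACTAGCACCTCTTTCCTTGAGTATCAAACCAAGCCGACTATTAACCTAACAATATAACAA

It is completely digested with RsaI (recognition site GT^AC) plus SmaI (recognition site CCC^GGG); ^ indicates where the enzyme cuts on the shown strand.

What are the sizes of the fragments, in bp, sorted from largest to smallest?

RsaI sites (GTAC) start at positions 48, 73, 83.
RsaI cuts after base 2 of each site, so after positions 49, 74, 84.
The SmaI site (CCCGGG) starts at position 25.
SmaI cuts after base 3 of each site, so after position 27.
Combined cut positions: 27, 49, 74, 84.
Linear molecule, 4 cuts → 5 fragments:
  1–27 → 27 bp
  28–49 → 22 bp
  50–74 → 25 bp
  75–84 → 10 bp
  85–144 → 60 bp
Sorted largest to smallest: 60, 27, 25, 22, 10 bp.

60, 27, 25, 22, 10 bp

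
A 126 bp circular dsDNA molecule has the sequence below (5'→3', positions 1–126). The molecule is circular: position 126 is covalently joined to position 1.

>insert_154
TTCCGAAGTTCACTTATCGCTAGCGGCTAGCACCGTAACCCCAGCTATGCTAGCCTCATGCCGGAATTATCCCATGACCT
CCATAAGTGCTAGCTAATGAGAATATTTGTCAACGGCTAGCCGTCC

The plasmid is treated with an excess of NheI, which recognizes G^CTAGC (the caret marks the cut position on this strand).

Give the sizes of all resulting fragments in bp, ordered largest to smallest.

NheI sites (GCTAGC) start at positions 19, 26, 49, 89, 116.
NheI cuts after the first base of each site, so after positions 19, 26, 49, 89, 116.
Circular molecule, 5 cuts → 5 fragments:
  20–26 → 7 bp
  27–49 → 23 bp
  50–89 → 40 bp
  90–116 → 27 bp
  117–126 then 1–19 → 10 + 19 = 29 bp
Sorted largest to smallest: 40, 29, 27, 23, 7 bp.

40, 29, 27, 23, 7 bp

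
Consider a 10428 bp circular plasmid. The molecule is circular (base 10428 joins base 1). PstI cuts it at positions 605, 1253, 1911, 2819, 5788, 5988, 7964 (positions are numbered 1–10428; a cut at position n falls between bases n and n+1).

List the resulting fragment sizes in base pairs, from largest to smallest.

3069, 2969, 1976, 908, 658, 648, 200 bp

Circular molecule, 7 cuts → 7 fragments:
  1253 − 605 = 648 bp
  1911 − 1253 = 658 bp
  2819 − 1911 = 908 bp
  5788 − 2819 = 2969 bp
  5988 − 5788 = 200 bp
  7964 − 5988 = 1976 bp
  wrap: 10428 − 7964 + 605 = 3069 bp
Sorted largest to smallest: 3069, 2969, 1976, 908, 658, 648, 200 bp.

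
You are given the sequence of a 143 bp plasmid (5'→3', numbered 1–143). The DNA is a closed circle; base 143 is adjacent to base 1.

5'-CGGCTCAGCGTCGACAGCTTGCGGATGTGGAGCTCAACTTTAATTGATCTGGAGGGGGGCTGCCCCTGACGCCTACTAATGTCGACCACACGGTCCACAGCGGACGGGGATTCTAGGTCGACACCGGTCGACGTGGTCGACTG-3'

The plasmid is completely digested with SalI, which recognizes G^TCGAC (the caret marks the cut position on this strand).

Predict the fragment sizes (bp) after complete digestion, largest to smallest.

SalI sites (GTCGAC) start at positions 10, 81, 117, 127, 136.
SalI cuts after the first base of each site, so after positions 10, 81, 117, 127, 136.
Circular molecule, 5 cuts → 5 fragments:
  11–81 → 71 bp
  82–117 → 36 bp
  118–127 → 10 bp
  128–136 → 9 bp
  137–143 then 1–10 → 7 + 10 = 17 bp
Sorted largest to smallest: 71, 36, 17, 10, 9 bp.

71, 36, 17, 10, 9 bp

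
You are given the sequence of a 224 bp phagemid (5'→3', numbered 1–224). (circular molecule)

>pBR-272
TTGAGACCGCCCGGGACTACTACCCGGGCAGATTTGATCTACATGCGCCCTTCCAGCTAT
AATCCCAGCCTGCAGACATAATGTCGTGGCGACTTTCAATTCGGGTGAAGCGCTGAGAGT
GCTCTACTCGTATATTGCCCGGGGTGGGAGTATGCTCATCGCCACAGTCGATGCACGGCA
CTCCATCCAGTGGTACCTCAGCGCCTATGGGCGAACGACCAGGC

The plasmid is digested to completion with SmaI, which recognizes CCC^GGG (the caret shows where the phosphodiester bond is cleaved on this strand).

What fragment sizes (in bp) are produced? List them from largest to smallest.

115, 96, 13 bp

SmaI sites (CCCGGG) start at positions 10, 23, 138.
SmaI cuts after base 3 of each site, so after positions 12, 25, 140.
Circular molecule, 3 cuts → 3 fragments:
  13–25 → 13 bp
  26–140 → 115 bp
  141–224 then 1–12 → 84 + 12 = 96 bp
Sorted largest to smallest: 115, 96, 13 bp.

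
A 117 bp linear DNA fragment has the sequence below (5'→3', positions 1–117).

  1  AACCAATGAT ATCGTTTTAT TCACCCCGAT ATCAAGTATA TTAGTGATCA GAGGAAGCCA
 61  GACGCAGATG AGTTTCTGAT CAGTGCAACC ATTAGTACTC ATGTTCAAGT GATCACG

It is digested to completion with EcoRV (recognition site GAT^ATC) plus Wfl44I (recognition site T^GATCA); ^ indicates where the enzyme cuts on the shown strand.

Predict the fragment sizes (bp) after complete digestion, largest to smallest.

EcoRV sites (GATATC) start at positions 8, 28.
EcoRV cuts after base 3 of each site, so after positions 10, 30.
Wfl44I sites (TGATCA) start at positions 45, 77, 110.
Wfl44I cuts after the first base of each site, so after positions 45, 77, 110.
Combined cut positions: 10, 30, 45, 77, 110.
Linear molecule, 5 cuts → 6 fragments:
  1–10 → 10 bp
  11–30 → 20 bp
  31–45 → 15 bp
  46–77 → 32 bp
  78–110 → 33 bp
  111–117 → 7 bp
Sorted largest to smallest: 33, 32, 20, 15, 10, 7 bp.

33, 32, 20, 15, 10, 7 bp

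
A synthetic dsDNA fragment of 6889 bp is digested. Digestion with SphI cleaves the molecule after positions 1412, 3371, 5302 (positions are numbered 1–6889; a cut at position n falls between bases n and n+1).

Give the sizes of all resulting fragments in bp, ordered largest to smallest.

Linear molecule, 3 cuts → 4 fragments:
  1412 − 0 = 1412 bp
  3371 − 1412 = 1959 bp
  5302 − 3371 = 1931 bp
  6889 − 5302 = 1587 bp
Sorted largest to smallest: 1959, 1931, 1587, 1412 bp.

1959, 1931, 1587, 1412 bp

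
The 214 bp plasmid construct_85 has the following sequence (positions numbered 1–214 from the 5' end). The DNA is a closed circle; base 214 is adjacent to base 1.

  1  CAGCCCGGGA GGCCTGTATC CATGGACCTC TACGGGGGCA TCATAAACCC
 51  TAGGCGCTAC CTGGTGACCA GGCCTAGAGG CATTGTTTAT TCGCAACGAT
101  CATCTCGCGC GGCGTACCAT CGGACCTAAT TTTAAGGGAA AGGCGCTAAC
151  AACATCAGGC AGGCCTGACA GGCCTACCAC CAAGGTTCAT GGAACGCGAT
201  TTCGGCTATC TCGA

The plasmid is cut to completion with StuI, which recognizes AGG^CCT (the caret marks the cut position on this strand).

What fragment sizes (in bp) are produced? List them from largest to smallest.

91, 60, 54, 9 bp

StuI sites (AGGCCT) start at positions 10, 70, 161, 170.
StuI cuts after base 3 of each site, so after positions 12, 72, 163, 172.
Circular molecule, 4 cuts → 4 fragments:
  13–72 → 60 bp
  73–163 → 91 bp
  164–172 → 9 bp
  173–214 then 1–12 → 42 + 12 = 54 bp
Sorted largest to smallest: 91, 60, 54, 9 bp.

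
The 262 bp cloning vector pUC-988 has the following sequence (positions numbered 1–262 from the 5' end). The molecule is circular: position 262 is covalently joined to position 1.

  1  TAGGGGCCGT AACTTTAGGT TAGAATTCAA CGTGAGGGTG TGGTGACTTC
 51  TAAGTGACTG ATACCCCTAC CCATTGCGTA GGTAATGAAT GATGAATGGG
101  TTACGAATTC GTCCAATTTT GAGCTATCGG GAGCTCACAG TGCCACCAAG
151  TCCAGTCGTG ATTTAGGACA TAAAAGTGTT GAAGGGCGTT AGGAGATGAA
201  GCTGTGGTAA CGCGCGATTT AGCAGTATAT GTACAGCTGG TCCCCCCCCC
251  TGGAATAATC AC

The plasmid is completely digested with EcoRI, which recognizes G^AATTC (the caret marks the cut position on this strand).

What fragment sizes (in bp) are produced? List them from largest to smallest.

EcoRI sites (GAATTC) start at positions 23, 105.
EcoRI cuts after the first base of each site, so after positions 23, 105.
Circular molecule, 2 cuts → 2 fragments:
  24–105 → 82 bp
  106–262 then 1–23 → 157 + 23 = 180 bp
Sorted largest to smallest: 180, 82 bp.

180, 82 bp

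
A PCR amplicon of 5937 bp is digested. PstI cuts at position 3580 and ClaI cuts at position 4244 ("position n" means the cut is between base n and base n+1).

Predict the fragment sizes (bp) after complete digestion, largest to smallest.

Combined cut positions (sorted): 3580, 4244.
Linear molecule, 2 cuts → 3 fragments:
  3580 − 0 = 3580 bp
  4244 − 3580 = 664 bp
  5937 − 4244 = 1693 bp
Sorted largest to smallest: 3580, 1693, 664 bp.

3580, 1693, 664 bp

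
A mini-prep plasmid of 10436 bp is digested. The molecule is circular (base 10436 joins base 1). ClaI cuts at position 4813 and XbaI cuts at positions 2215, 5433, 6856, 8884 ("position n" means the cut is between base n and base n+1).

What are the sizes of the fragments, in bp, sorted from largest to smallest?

Combined cut positions (sorted): 2215, 4813, 5433, 6856, 8884.
Circular molecule, 5 cuts → 5 fragments:
  4813 − 2215 = 2598 bp
  5433 − 4813 = 620 bp
  6856 − 5433 = 1423 bp
  8884 − 6856 = 2028 bp
  wrap: 10436 − 8884 + 2215 = 3767 bp
Sorted largest to smallest: 3767, 2598, 2028, 1423, 620 bp.

3767, 2598, 2028, 1423, 620 bp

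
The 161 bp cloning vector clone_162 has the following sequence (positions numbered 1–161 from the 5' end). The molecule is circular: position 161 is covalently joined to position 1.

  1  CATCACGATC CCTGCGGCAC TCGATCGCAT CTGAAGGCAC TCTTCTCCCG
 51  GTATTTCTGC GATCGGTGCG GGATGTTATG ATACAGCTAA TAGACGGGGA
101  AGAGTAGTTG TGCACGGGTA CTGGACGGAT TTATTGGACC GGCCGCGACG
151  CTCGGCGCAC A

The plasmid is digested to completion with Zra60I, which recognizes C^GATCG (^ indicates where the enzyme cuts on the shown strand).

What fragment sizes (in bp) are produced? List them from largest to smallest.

123, 38 bp

Zra60I sites (CGATCG) start at positions 22, 60.
Zra60I cuts after the first base of each site, so after positions 22, 60.
Circular molecule, 2 cuts → 2 fragments:
  23–60 → 38 bp
  61–161 then 1–22 → 101 + 22 = 123 bp
Sorted largest to smallest: 123, 38 bp.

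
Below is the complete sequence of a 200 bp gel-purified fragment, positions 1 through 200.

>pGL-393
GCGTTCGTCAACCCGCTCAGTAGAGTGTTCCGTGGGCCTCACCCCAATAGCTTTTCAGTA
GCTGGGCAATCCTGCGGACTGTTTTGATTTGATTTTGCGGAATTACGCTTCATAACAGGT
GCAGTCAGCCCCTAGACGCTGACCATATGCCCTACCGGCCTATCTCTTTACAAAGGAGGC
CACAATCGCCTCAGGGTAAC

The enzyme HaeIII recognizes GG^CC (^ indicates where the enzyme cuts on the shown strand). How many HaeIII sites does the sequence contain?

GGCC occurs starting at positions 35, 157, 178.
HaeIII cuts at 3 sites.

3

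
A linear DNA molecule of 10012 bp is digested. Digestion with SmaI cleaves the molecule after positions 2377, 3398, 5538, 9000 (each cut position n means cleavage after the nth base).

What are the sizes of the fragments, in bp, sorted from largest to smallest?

3462, 2377, 2140, 1021, 1012 bp

Linear molecule, 4 cuts → 5 fragments:
  2377 − 0 = 2377 bp
  3398 − 2377 = 1021 bp
  5538 − 3398 = 2140 bp
  9000 − 5538 = 3462 bp
  10012 − 9000 = 1012 bp
Sorted largest to smallest: 3462, 2377, 2140, 1021, 1012 bp.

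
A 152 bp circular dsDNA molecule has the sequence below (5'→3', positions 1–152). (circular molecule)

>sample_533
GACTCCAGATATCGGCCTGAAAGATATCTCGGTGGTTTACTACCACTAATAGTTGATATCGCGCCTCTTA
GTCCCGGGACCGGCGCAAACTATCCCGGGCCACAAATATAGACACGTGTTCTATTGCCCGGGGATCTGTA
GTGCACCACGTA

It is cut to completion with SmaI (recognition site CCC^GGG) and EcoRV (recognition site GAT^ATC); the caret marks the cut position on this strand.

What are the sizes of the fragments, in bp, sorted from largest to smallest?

33, 33, 32, 21, 18, 15 bp

SmaI sites (CCCGGG) start at positions 73, 94, 127.
SmaI cuts after base 3 of each site, so after positions 75, 96, 129.
EcoRV sites (GATATC) start at positions 8, 23, 55.
EcoRV cuts after base 3 of each site, so after positions 10, 25, 57.
Combined cut positions: 10, 25, 57, 75, 96, 129.
Circular molecule, 6 cuts → 6 fragments:
  11–25 → 15 bp
  26–57 → 32 bp
  58–75 → 18 bp
  76–96 → 21 bp
  97–129 → 33 bp
  130–152 then 1–10 → 23 + 10 = 33 bp
Sorted largest to smallest: 33, 33, 32, 21, 18, 15 bp.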